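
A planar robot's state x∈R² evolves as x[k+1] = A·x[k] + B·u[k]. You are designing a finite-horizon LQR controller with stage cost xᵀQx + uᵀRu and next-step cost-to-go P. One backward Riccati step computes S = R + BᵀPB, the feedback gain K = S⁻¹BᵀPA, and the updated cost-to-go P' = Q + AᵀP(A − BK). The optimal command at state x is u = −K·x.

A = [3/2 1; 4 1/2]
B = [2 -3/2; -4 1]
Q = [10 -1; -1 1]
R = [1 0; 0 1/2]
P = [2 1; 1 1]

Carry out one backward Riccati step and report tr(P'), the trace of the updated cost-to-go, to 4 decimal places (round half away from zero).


BᵀP = [0.0000 -2.0000; -2.0000 -0.5000]
S = R + BᵀPB = [1 0; 0 1/2] + [8.0000 -2.0000; -2.0000 2.5000] = [9.0000 -2.0000; -2.0000 3.0000]
BᵀPA = [-8.0000 -1.0000; -5.0000 -2.2500]
K = S⁻¹·BᵀPA = [-1.4783 -0.3261; -2.6522 -0.9674]
A−BK = [0.4783 0.2011; 0.7391 0.1630]
AᵀP(A−BK) = [7.4130 2.3043; 2.3043 0.7473]
P' = Q + AᵀP(A−BK) = [17.4130 1.3043; 1.3043 1.7473]
tr(P') = 19.1603

19.1603


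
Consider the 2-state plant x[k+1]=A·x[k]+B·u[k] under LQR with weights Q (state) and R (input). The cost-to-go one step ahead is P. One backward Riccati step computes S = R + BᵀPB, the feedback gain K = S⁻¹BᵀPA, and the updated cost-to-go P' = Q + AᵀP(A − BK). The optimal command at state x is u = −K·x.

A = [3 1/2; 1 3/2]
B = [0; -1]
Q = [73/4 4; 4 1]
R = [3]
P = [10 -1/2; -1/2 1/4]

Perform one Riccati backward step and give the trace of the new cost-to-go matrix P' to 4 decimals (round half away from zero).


BᵀP = [0.5000 -0.2500]
S = R + BᵀPB = [3] + [0.2500] = [3.2500]
BᵀPA = [1.2500 -0.1250]
K = S⁻¹·BᵀPA = [0.3846 -0.0385]
A−BK = [3.0000 0.5000; 1.3846 1.4615]
AᵀP(A−BK) = [86.7692 12.9231; 12.9231 2.3077]
P' = Q + AᵀP(A−BK) = [105.0192 16.9231; 16.9231 3.3077]
tr(P') = 108.3269

108.3269


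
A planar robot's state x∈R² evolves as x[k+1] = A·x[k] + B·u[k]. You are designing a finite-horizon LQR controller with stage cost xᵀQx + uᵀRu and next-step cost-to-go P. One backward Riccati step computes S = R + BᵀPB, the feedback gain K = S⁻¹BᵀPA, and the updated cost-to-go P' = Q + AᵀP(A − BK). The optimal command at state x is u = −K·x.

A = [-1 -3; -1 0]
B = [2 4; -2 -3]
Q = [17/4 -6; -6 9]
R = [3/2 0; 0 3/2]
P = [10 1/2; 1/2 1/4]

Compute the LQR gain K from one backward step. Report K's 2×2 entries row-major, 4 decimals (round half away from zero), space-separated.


0.0077 -0.1540 -0.2657 -0.6855

BᵀP = [19.0000 0.5000; 38.5000 1.2500]
S = R + BᵀPB = [3/2 0; 0 3/2] + [37.0000 74.5000; 74.5000 150.2500] = [38.5000 74.5000; 74.5000 151.7500]
BᵀPA = [-19.5000 -57.0000; -39.7500 -115.5000]
K = S⁻¹·BᵀPA = [0.0077 -0.1540; -0.2657 -0.6855]
A−BK = [0.0475 0.0501; -1.7818 -2.3646]
AᵀP(A−BK) = [0.8376 1.2478; 1.2478 2.0449]
P' = Q + AᵀP(A−BK) = [5.0876 -4.7522; -4.7522 11.0449]
tr(P') = 16.1325


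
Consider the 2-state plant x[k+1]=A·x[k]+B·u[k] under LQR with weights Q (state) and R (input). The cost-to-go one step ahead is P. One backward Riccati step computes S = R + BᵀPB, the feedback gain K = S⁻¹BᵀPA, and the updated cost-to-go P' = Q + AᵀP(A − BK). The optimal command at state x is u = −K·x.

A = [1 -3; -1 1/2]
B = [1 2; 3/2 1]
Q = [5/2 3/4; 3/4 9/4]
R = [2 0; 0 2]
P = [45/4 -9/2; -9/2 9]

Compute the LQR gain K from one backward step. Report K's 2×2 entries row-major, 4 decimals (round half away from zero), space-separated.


-1.1353 1.4450 1.0115 -2.1055

BᵀP = [4.5000 9.0000; 18.0000 0.0000]
S = R + BᵀPB = [2 0; 0 2] + [18.0000 18.0000; 18.0000 36.0000] = [20.0000 18.0000; 18.0000 38.0000]
BᵀPA = [-4.5000 -9.0000; 18.0000 -54.0000]
K = S⁻¹·BᵀPA = [-1.1353 1.4450; 1.0115 -2.1055]
A−BK = [0.1124 -0.2339; -0.3085 0.4381]
AᵀP(A−BK) = [5.9346 -9.5986; -9.5986 16.3073]
P' = Q + AᵀP(A−BK) = [8.4346 -8.8486; -8.8486 18.5573]
tr(P') = 26.9920


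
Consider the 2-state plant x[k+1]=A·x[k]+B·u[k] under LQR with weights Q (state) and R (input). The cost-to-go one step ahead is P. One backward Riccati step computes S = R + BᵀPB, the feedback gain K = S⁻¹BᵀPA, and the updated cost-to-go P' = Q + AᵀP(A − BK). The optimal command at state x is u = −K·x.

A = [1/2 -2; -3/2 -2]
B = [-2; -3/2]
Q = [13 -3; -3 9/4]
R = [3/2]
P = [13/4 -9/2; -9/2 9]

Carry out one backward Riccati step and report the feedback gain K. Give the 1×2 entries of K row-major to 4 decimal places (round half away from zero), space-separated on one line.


0.8871 1.0968

BᵀP = [0.2500 -4.5000]
S = R + BᵀPB = [3/2] + [6.2500] = [7.7500]
BᵀPA = [6.8750 8.5000]
K = S⁻¹·BᵀPA = [0.8871 1.0968]
A−BK = [2.2742 0.1935; -0.1694 -0.3548]
AᵀP(A−BK) = [21.7137 7.2097; 7.2097 3.6774]
P' = Q + AᵀP(A−BK) = [34.7137 4.2097; 4.2097 5.9274]
tr(P') = 40.6411


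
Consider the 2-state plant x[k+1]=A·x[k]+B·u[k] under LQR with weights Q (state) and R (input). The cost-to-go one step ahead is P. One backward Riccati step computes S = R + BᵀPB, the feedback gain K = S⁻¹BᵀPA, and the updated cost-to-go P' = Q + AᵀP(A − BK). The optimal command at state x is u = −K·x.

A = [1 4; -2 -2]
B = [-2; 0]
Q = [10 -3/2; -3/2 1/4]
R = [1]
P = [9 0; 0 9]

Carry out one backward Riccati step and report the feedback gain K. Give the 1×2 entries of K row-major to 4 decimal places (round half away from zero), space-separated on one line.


-0.4865 -1.9459

BᵀP = [-18.0000 0.0000]
S = R + BᵀPB = [1] + [36.0000] = [37.0000]
BᵀPA = [-18.0000 -72.0000]
K = S⁻¹·BᵀPA = [-0.4865 -1.9459]
A−BK = [0.0270 0.1081; -2.0000 -2.0000]
AᵀP(A−BK) = [36.2432 36.9730; 36.9730 39.8919]
P' = Q + AᵀP(A−BK) = [46.2432 35.4730; 35.4730 40.1419]
tr(P') = 86.3851


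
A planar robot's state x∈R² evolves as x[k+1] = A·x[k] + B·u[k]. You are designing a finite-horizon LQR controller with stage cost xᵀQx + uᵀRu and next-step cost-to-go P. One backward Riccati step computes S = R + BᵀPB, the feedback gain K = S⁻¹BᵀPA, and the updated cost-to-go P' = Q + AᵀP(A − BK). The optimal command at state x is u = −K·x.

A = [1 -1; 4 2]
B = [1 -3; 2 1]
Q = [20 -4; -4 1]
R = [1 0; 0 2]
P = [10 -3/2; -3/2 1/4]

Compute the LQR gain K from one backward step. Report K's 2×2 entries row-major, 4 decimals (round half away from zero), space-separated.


0.2328 -0.0749 -0.0729 0.3887

BᵀP = [7.0000 -1.0000; -31.5000 4.7500]
S = R + BᵀPB = [1 0; 0 2] + [5.0000 -22.0000; -22.0000 99.2500] = [6.0000 -22.0000; -22.0000 101.2500]
BᵀPA = [3.0000 -9.0000; -12.5000 41.0000]
K = S⁻¹·BᵀPA = [0.2328 -0.0749; -0.0729 0.3887]
A−BK = [0.5486 0.2409; 3.6073 1.7611]
AᵀP(A−BK) = [0.3907 0.0830; 0.0830 0.3907]
P' = Q + AᵀP(A−BK) = [20.3907 -3.9170; -3.9170 1.3907]
tr(P') = 21.7814


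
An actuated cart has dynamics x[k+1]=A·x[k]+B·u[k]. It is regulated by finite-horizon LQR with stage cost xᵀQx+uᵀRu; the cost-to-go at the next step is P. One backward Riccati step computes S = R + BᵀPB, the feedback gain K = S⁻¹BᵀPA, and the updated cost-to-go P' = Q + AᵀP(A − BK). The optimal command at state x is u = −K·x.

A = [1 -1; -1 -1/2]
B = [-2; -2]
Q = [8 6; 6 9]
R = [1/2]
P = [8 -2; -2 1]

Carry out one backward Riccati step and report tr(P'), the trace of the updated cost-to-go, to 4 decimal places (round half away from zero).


20.7866

BᵀP = [-12.0000 2.0000]
S = R + BᵀPB = [1/2] + [20.0000] = [20.5000]
BᵀPA = [-14.0000 11.0000]
K = S⁻¹·BᵀPA = [-0.6829 0.5366]
A−BK = [-0.3659 0.0732; -2.3659 0.5732]
AᵀP(A−BK) = [3.4390 -0.9878; -0.9878 0.3476]
P' = Q + AᵀP(A−BK) = [11.4390 5.0122; 5.0122 9.3476]
tr(P') = 20.7866


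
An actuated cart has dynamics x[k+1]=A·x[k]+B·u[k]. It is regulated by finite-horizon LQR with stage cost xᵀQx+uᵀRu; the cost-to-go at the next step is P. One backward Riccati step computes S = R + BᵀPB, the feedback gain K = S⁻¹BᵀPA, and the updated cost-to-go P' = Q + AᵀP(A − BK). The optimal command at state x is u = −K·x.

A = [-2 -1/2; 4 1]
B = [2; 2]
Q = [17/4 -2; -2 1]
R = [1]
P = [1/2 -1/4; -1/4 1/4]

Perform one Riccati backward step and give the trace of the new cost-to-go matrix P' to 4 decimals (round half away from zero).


15.3438

BᵀP = [0.5000 0.0000]
S = R + BᵀPB = [1] + [1.0000] = [2.0000]
BᵀPA = [-1.0000 -0.2500]
K = S⁻¹·BᵀPA = [-0.5000 -0.1250]
A−BK = [-1.0000 -0.2500; 5.0000 1.2500]
AᵀP(A−BK) = [9.5000 2.3750; 2.3750 0.5938]
P' = Q + AᵀP(A−BK) = [13.7500 0.3750; 0.3750 1.5938]
tr(P') = 15.3438


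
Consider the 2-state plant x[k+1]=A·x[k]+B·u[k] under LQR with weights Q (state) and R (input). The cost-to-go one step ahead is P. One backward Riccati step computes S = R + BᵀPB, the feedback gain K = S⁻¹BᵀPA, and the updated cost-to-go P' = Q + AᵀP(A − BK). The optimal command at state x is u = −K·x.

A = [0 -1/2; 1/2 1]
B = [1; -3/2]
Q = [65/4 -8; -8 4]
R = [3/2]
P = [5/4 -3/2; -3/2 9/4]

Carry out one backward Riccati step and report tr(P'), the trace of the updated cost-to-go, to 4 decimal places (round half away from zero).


20.8277

BᵀP = [3.5000 -4.8750]
S = R + BᵀPB = [3/2] + [10.8125] = [12.3125]
BᵀPA = [-2.4375 -6.6250]
K = S⁻¹·BᵀPA = [-0.1980 -0.5381]
A−BK = [0.1980 0.0381; 0.2030 0.1929]
AᵀP(A−BK) = [0.0799 0.1885; 0.1885 0.4978]
P' = Q + AᵀP(A−BK) = [16.3299 -7.8115; -7.8115 4.4978]
tr(P') = 20.8277


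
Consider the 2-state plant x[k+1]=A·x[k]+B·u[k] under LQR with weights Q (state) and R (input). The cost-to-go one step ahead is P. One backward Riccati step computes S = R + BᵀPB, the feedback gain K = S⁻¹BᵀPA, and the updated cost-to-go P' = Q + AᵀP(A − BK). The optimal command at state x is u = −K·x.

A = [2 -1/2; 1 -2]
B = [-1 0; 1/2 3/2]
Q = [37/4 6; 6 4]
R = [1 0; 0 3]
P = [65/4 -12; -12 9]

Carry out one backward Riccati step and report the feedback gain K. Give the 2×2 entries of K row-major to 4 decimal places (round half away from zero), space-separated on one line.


-0.7856 -0.5266 -0.1315 -0.2136

BᵀP = [-22.2500 16.5000; -18.0000 13.5000]
S = R + BᵀPB = [1 0; 0 3] + [30.5000 24.7500; 24.7500 20.2500] = [31.5000 24.7500; 24.7500 23.2500]
BᵀPA = [-28.0000 -21.8750; -22.5000 -18.0000]
K = S⁻¹·BᵀPA = [-0.7856 -0.5266; -0.1315 -0.2136]
A−BK = [1.2144 -1.0266; 1.5900 -1.4163]
AᵀP(A−BK) = [1.0454 0.1987; 0.1987 0.6980]
P' = Q + AᵀP(A−BK) = [10.2954 6.1987; 6.1987 4.6980]
tr(P') = 14.9933


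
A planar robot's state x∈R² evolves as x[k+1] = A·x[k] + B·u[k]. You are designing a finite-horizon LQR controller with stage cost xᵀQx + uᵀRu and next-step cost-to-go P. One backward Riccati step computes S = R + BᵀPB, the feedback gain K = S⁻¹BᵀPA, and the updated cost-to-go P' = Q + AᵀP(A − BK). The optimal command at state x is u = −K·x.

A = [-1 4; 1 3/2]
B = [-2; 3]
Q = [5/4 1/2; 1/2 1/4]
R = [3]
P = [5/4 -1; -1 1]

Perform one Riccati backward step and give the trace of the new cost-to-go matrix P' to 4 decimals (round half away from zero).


BᵀP = [-5.5000 5.0000]
S = R + BᵀPB = [3] + [26.0000] = [29.0000]
BᵀPA = [10.5000 -14.5000]
K = S⁻¹·BᵀPA = [0.3621 -0.5000]
A−BK = [-0.2759 3.0000; -0.0862 3.0000]
AᵀP(A−BK) = [0.4483 -0.7500; -0.7500 3.0000]
P' = Q + AᵀP(A−BK) = [1.6983 -0.2500; -0.2500 3.2500]
tr(P') = 4.9483

4.9483


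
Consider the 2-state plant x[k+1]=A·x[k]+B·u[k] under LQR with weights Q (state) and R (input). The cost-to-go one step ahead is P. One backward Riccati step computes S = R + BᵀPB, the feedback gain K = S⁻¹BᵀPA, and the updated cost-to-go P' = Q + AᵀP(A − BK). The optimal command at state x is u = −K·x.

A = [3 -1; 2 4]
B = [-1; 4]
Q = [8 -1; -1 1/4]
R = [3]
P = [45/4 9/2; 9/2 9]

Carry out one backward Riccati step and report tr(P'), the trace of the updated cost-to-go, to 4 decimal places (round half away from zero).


145.7347

BᵀP = [6.7500 31.5000]
S = R + BᵀPB = [3] + [119.2500] = [122.2500]
BᵀPA = [83.2500 119.2500]
K = S⁻¹·BᵀPA = [0.6810 0.9755]
A−BK = [3.6810 -0.0245; -0.7239 0.0982]
AᵀP(A−BK) = [134.5583 2.0429; 2.0429 2.9264]
P' = Q + AᵀP(A−BK) = [142.5583 1.0429; 1.0429 3.1764]
tr(P') = 145.7347


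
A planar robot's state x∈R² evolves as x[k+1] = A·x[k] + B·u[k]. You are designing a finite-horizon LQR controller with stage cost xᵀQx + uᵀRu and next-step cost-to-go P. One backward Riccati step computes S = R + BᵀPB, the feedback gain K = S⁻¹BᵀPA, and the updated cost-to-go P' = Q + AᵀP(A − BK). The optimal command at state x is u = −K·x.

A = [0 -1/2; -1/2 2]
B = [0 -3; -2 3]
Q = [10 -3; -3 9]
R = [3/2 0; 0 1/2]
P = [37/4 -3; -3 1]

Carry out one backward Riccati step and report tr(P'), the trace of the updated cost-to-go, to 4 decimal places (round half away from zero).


19.0778

BᵀP = [6.0000 -2.0000; -36.7500 12.0000]
S = R + BᵀPB = [3/2 0; 0 1/2] + [4.0000 -24.0000; -24.0000 146.2500] = [5.5000 -24.0000; -24.0000 146.7500]
BᵀPA = [1.0000 -7.0000; -6.0000 42.3750]
K = S⁻¹·BᵀPA = [0.0119 -0.0443; -0.0389 0.2815]
A−BK = [-0.1168 0.3445; -0.3594 1.0668]
AᵀP(A−BK) = [0.0045 -0.0166; -0.0166 0.0734]
P' = Q + AᵀP(A−BK) = [10.0045 -3.0166; -3.0166 9.0734]
tr(P') = 19.0778


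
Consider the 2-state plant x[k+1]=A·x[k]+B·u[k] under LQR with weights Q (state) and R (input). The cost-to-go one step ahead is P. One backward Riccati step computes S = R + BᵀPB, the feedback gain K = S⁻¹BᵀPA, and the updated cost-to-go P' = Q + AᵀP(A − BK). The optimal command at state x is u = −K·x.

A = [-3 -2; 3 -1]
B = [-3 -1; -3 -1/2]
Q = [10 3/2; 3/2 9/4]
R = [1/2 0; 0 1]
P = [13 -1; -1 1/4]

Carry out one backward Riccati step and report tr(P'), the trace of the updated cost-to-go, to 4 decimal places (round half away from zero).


BᵀP = [-36.0000 2.2500; -12.5000 0.8750]
S = R + BᵀPB = [1/2 0; 0 1] + [101.2500 34.8750; 34.8750 12.0625] = [101.7500 34.8750; 34.8750 13.0625]
BᵀPA = [114.7500 69.7500; 40.1250 24.1250]
K = S⁻¹·BᵀPA = [0.8823 0.6181; 0.7161 0.1966]
A−BK = [0.3631 0.0510; 6.0050 0.9526]
AᵀP(A−BK) = [7.2703 1.4323; 1.4323 0.3932]
P' = Q + AᵀP(A−BK) = [17.2703 2.9323; 2.9323 2.6432]
tr(P') = 19.9135

19.9135


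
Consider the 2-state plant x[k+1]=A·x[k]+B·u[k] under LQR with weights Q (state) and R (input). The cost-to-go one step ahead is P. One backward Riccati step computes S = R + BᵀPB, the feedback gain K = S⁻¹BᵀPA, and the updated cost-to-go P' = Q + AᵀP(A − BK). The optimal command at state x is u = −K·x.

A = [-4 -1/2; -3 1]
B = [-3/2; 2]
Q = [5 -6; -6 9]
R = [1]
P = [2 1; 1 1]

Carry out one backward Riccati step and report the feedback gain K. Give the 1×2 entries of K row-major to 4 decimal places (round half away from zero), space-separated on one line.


0.7143 0.2857

BᵀP = [-1.0000 0.5000]
S = R + BᵀPB = [1] + [2.5000] = [3.5000]
BᵀPA = [2.5000 1.0000]
K = S⁻¹·BᵀPA = [0.7143 0.2857]
A−BK = [-2.9286 -0.0714; -4.4286 0.4286]
AᵀP(A−BK) = [63.2143 -2.2143; -2.2143 0.2143]
P' = Q + AᵀP(A−BK) = [68.2143 -8.2143; -8.2143 9.2143]
tr(P') = 77.4286


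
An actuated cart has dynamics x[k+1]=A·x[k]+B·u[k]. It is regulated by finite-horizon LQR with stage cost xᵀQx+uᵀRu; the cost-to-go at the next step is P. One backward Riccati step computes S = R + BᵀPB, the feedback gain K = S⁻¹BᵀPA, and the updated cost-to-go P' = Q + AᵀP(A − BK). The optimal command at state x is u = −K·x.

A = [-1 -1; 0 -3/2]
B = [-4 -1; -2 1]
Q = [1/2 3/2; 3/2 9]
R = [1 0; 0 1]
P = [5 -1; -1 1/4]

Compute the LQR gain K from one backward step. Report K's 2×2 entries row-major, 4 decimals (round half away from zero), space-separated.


0.2371 0.2006 0.1094 -0.0228

BᵀP = [-18.0000 3.5000; -6.0000 1.2500]
S = R + BᵀPB = [1 0; 0 1] + [65.0000 21.5000; 21.5000 7.2500] = [66.0000 21.5000; 21.5000 8.2500]
BᵀPA = [18.0000 12.7500; 6.0000 4.1250]
K = S⁻¹·BᵀPA = [0.2371 0.2006; 0.1094 -0.0228]
A−BK = [0.0578 -0.2204; 0.3647 -1.0760]
AᵀP(A−BK) = [0.0760 0.0258; 0.0258 0.0988]
P' = Q + AᵀP(A−BK) = [0.5760 1.5258; 1.5258 9.0988]
tr(P') = 9.6748


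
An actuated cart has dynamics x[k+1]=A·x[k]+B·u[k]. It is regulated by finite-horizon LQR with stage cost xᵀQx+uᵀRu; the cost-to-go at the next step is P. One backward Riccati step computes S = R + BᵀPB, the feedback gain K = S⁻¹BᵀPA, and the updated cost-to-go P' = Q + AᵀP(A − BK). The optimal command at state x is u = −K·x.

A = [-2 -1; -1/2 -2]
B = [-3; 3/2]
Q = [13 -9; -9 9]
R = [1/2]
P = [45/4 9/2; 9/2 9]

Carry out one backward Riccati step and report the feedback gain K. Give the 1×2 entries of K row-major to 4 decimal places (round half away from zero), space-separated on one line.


0.6626 0.3313

BᵀP = [-27.0000 0.0000]
S = R + BᵀPB = [1/2] + [81.0000] = [81.5000]
BᵀPA = [54.0000 27.0000]
K = S⁻¹·BᵀPA = [0.6626 0.3313]
A−BK = [-0.0123 -0.0061; -1.4939 -2.4969]
AᵀP(A−BK) = [20.4709 33.8604; 33.8604 56.3052]
P' = Q + AᵀP(A−BK) = [33.4709 24.8604; 24.8604 65.3052]
tr(P') = 98.7761


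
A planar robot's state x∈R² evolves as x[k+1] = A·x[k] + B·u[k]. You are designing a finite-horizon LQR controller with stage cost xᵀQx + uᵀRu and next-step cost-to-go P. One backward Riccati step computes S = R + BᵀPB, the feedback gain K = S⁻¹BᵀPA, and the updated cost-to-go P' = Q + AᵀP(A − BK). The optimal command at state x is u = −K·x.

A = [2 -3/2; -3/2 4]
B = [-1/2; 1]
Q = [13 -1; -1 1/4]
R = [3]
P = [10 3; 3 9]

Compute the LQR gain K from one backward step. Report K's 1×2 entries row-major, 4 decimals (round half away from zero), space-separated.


-1.3261 2.8696

BᵀP = [-2.0000 7.5000]
S = R + BᵀPB = [3] + [8.5000] = [11.5000]
BᵀPA = [-15.2500 33.0000]
K = S⁻¹·BᵀPA = [-1.3261 2.8696]
A−BK = [1.3370 -0.0652; -0.1739 1.1304]
AᵀP(A−BK) = [22.0272 -9.4891; -9.4891 35.8043]
P' = Q + AᵀP(A−BK) = [35.0272 -10.4891; -10.4891 36.0543]
tr(P') = 71.0815


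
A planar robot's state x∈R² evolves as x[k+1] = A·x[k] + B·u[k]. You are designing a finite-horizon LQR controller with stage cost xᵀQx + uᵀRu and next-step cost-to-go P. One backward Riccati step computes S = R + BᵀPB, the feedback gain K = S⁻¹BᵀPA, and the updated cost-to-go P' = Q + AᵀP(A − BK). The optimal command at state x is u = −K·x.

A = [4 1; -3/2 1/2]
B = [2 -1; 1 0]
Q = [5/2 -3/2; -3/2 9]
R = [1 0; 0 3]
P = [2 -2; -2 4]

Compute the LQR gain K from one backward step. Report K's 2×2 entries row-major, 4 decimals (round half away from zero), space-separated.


0.8571 0.3810 -1.8571 -0.0476

BᵀP = [2.0000 0.0000; -2.0000 2.0000]
S = R + BᵀPB = [1 0; 0 3] + [4.0000 -2.0000; -2.0000 2.0000] = [5.0000 -2.0000; -2.0000 5.0000]
BᵀPA = [8.0000 2.0000; -11.0000 -1.0000]
K = S⁻¹·BᵀPA = [0.8571 0.3810; -1.8571 -0.0476]
A−BK = [0.4286 0.1905; -2.3571 0.1190]
AᵀP(A−BK) = [37.7143 0.4286; 0.4286 0.1905]
P' = Q + AᵀP(A−BK) = [40.2143 -1.0714; -1.0714 9.1905]
tr(P') = 49.4048


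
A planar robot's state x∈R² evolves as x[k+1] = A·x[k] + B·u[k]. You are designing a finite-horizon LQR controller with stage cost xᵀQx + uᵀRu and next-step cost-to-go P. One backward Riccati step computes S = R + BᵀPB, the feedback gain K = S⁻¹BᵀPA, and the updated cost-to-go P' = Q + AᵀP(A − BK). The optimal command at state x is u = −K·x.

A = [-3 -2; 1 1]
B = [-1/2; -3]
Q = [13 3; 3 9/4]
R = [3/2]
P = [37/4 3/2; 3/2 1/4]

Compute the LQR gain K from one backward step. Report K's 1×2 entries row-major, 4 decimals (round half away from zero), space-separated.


BᵀP = [-9.1250 -1.5000]
S = R + BᵀPB = [3/2] + [9.0625] = [10.5625]
BᵀPA = [25.8750 16.7500]
K = S⁻¹·BᵀPA = [2.4497 1.5858]
A−BK = [-1.7751 -1.2071; 8.3491 5.7574]
AᵀP(A−BK) = [11.1139 7.2175; 7.2175 4.6879]
P' = Q + AᵀP(A−BK) = [24.1139 10.2175; 10.2175 6.9379]
tr(P') = 31.0518

2.4497 1.5858


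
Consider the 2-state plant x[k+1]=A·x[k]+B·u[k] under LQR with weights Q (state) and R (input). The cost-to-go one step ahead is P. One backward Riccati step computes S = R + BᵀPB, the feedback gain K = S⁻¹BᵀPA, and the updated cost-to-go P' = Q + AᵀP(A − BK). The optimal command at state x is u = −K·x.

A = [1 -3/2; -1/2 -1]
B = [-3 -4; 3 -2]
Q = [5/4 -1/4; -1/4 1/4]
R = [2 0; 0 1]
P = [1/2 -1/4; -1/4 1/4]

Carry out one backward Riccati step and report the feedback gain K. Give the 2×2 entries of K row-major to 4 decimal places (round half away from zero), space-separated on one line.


-0.1724 0.0172 -0.1193 0.2744

BᵀP = [-2.2500 1.5000; -1.5000 0.5000]
S = R + BᵀPB = [2 0; 0 1] + [11.2500 6.0000; 6.0000 5.0000] = [13.2500 6.0000; 6.0000 6.0000]
BᵀPA = [-3.0000 1.8750; -1.7500 1.7500]
K = S⁻¹·BᵀPA = [-0.1724 0.0172; -0.1193 0.2744]
A−BK = [0.0057 -0.3506; -0.2213 -0.5029]
AᵀP(A−BK) = [0.0866 -0.0305; -0.0305 0.1124]
P' = Q + AᵀP(A−BK) = [1.3366 -0.2805; -0.2805 0.3624]
tr(P') = 1.6990


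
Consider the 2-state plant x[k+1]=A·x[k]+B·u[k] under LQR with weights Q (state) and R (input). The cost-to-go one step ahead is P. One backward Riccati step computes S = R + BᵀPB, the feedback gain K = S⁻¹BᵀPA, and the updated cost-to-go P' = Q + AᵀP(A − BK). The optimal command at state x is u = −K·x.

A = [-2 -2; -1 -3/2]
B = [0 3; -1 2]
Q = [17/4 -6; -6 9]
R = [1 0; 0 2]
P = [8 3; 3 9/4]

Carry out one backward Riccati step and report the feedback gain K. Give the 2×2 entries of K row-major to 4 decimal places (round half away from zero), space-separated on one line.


-0.0513 0.1577 -0.6235 -0.6565

BᵀP = [-3.0000 -2.2500; 30.0000 13.5000]
S = R + BᵀPB = [1 0; 0 2] + [2.2500 -13.5000; -13.5000 117.0000] = [3.2500 -13.5000; -13.5000 119.0000]
BᵀPA = [8.2500 9.3750; -73.5000 -80.2500]
K = S⁻¹·BᵀPA = [-0.0513 0.1577; -0.6235 -0.6565]
A−BK = [-0.1296 -0.0306; 0.1956 -0.0293]
AᵀP(A−BK) = [0.8484 0.8227; 0.8227 0.9016]
P' = Q + AᵀP(A−BK) = [5.0984 -5.1773; -5.1773 9.9016]
tr(P') = 15.0000


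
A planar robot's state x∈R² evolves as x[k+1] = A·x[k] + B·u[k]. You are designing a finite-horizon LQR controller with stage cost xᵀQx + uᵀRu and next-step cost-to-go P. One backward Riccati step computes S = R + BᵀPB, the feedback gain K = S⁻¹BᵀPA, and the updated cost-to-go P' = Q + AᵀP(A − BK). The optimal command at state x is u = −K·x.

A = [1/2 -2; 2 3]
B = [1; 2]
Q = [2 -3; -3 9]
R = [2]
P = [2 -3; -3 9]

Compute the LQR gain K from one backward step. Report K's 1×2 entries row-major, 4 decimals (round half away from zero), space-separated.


BᵀP = [-4.0000 15.0000]
S = R + BᵀPB = [2] + [26.0000] = [28.0000]
BᵀPA = [28.0000 53.0000]
K = S⁻¹·BᵀPA = [1.0000 1.8929]
A−BK = [-0.5000 -3.8929; 0.0000 -0.7857]
AᵀP(A−BK) = [2.5000 6.5000; 6.5000 24.6786]
P' = Q + AᵀP(A−BK) = [4.5000 3.5000; 3.5000 33.6786]
tr(P') = 38.1786

1.0000 1.8929


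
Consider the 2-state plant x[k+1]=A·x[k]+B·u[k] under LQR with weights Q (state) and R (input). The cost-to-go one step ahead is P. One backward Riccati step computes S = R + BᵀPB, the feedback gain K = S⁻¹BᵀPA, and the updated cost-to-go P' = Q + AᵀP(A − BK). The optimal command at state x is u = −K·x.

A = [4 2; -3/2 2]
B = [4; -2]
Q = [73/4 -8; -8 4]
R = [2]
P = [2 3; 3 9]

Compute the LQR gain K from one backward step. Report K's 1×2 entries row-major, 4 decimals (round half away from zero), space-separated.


BᵀP = [2.0000 -6.0000]
S = R + BᵀPB = [2] + [20.0000] = [22.0000]
BᵀPA = [17.0000 -8.0000]
K = S⁻¹·BᵀPA = [0.7727 -0.3636]
A−BK = [0.9091 3.4545; 0.0455 1.2727]
AᵀP(A−BK) = [3.1136 10.1818; 10.1818 65.0909]
P' = Q + AᵀP(A−BK) = [21.3636 2.1818; 2.1818 69.0909]
tr(P') = 90.4545

0.7727 -0.3636


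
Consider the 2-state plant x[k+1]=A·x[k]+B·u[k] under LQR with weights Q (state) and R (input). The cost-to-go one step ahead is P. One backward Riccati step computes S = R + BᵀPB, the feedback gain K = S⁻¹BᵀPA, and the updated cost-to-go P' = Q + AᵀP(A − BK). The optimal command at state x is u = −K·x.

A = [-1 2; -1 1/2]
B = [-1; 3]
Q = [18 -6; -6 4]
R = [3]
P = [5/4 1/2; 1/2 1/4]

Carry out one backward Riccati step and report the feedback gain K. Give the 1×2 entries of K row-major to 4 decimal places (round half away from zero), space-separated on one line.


-0.1429 0.1786

BᵀP = [0.2500 0.2500]
S = R + BᵀPB = [3] + [0.5000] = [3.5000]
BᵀPA = [-0.5000 0.6250]
K = S⁻¹·BᵀPA = [-0.1429 0.1786]
A−BK = [-1.1429 2.1786; -0.5714 -0.0357]
AᵀP(A−BK) = [2.4286 -3.7857; -3.7857 5.9509]
P' = Q + AᵀP(A−BK) = [20.4286 -9.7857; -9.7857 9.9509]
tr(P') = 30.3795


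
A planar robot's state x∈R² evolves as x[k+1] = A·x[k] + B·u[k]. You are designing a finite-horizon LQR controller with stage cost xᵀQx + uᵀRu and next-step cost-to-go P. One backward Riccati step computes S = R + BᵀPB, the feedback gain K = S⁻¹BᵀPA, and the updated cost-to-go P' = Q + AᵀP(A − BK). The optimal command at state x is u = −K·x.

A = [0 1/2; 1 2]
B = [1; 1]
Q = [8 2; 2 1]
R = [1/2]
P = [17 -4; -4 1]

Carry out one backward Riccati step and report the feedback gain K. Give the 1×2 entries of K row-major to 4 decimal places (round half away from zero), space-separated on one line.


BᵀP = [13.0000 -3.0000]
S = R + BᵀPB = [1/2] + [10.0000] = [10.5000]
BᵀPA = [-3.0000 0.5000]
K = S⁻¹·BᵀPA = [-0.2857 0.0476]
A−BK = [0.2857 0.4524; 1.2857 1.9524]
AᵀP(A−BK) = [0.1429 0.1429; 0.1429 0.2262]
P' = Q + AᵀP(A−BK) = [8.1429 2.1429; 2.1429 1.2262]
tr(P') = 9.3690

-0.2857 0.0476


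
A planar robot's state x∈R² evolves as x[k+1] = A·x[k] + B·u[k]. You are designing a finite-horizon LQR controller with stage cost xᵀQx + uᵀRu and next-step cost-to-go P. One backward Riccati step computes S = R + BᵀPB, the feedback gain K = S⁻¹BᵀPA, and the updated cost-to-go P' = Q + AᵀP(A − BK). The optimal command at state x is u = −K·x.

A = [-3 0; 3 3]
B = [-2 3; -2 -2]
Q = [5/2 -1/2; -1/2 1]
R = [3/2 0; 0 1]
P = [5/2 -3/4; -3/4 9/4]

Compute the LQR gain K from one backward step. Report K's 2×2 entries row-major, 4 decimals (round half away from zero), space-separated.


BᵀP = [-3.5000 -3.0000; 9.0000 -6.7500]
S = R + BᵀPB = [3/2 0; 0 1] + [13.0000 -4.5000; -4.5000 40.5000] = [14.5000 -4.5000; -4.5000 41.5000]
BᵀPA = [1.5000 -9.0000; -47.2500 -20.2500]
K = S⁻¹·BᵀPA = [-0.2586 -0.7990; -1.1666 -0.5746]
A−BK = [-0.0174 0.1258; 0.1496 0.2528]
AᵀP(A−BK) = [1.5163 1.0491; 1.0491 1.4234]
P' = Q + AᵀP(A−BK) = [4.0163 0.5491; 0.5491 2.4234]
tr(P') = 6.4397

-0.2586 -0.7990 -1.1666 -0.5746


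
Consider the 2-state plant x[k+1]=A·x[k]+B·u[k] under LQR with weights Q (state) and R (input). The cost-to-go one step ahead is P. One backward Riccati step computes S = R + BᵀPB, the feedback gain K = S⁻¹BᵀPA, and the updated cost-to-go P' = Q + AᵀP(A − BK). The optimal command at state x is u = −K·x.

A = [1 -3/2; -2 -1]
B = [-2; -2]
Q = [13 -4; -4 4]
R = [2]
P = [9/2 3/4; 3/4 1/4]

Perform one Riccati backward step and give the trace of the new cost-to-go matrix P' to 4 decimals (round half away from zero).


BᵀP = [-10.5000 -2.0000]
S = R + BᵀPB = [2] + [25.0000] = [27.0000]
BᵀPA = [-6.5000 17.7500]
K = S⁻¹·BᵀPA = [-0.2407 0.6574]
A−BK = [0.5185 -0.1852; -2.4815 0.3148]
AᵀP(A−BK) = [0.9352 -0.4769; -0.4769 0.9560]
P' = Q + AᵀP(A−BK) = [13.9352 -4.4769; -4.4769 4.9560]
tr(P') = 18.8912

18.8912


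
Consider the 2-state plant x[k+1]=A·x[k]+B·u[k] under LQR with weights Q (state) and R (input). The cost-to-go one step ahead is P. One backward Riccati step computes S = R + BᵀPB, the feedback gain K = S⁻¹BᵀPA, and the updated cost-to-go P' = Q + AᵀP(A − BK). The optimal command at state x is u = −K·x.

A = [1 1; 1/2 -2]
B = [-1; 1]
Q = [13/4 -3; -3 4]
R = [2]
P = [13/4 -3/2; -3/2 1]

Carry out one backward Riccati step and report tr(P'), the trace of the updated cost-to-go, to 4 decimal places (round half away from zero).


BᵀP = [-4.7500 2.5000]
S = R + BᵀPB = [2] + [7.2500] = [9.2500]
BᵀPA = [-3.5000 -9.7500]
K = S⁻¹·BᵀPA = [-0.3784 -1.0541]
A−BK = [0.6216 -0.0541; 0.8784 -0.9459]
AᵀP(A−BK) = [0.6757 0.8108; 0.8108 2.9730]
P' = Q + AᵀP(A−BK) = [3.9257 -2.1892; -2.1892 6.9730]
tr(P') = 10.8986

10.8986


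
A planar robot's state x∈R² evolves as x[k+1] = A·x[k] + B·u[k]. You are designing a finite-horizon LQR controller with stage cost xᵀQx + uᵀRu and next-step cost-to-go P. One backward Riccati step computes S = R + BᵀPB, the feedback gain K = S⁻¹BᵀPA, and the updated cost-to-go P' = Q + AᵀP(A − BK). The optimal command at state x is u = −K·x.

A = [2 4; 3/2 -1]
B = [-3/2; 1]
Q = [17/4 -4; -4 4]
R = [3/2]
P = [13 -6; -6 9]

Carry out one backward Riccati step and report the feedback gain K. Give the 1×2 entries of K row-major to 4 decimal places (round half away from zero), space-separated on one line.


BᵀP = [-25.5000 18.0000]
S = R + BᵀPB = [3/2] + [56.2500] = [57.7500]
BᵀPA = [-24.0000 -120.0000]
K = S⁻¹·BᵀPA = [-0.4156 -2.0779]
A−BK = [1.3766 0.8831; 1.9156 1.0779]
AᵀP(A−BK) = [26.2760 16.6299; 16.6299 15.6494]
P' = Q + AᵀP(A−BK) = [30.5260 12.6299; 12.6299 19.6494]
tr(P') = 50.1753

-0.4156 -2.0779


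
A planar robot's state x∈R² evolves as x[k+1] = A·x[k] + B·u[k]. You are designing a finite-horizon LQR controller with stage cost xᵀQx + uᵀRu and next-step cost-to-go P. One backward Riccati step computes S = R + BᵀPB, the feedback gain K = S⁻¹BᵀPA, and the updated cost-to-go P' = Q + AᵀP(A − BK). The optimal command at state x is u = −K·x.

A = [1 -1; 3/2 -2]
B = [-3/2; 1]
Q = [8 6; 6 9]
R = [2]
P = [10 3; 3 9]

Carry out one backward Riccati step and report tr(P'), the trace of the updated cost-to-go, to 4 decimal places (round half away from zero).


112.7577

BᵀP = [-12.0000 4.5000]
S = R + BᵀPB = [2] + [22.5000] = [24.5000]
BᵀPA = [-5.2500 3.0000]
K = S⁻¹·BᵀPA = [-0.2143 0.1224]
A−BK = [0.6786 -0.8163; 1.7143 -2.1224]
AᵀP(A−BK) = [38.1250 -46.8571; -46.8571 57.6327]
P' = Q + AᵀP(A−BK) = [46.1250 -40.8571; -40.8571 66.6327]
tr(P') = 112.7577


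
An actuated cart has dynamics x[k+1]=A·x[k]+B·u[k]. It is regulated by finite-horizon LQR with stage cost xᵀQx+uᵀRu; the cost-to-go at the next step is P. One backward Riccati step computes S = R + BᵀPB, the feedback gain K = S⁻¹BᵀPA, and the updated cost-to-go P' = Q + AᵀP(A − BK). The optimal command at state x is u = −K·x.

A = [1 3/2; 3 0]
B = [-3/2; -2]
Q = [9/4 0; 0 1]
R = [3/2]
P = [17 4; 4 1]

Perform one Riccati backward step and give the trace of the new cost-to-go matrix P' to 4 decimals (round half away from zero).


5.4290

BᵀP = [-33.5000 -8.0000]
S = R + BᵀPB = [3/2] + [66.2500] = [67.7500]
BᵀPA = [-57.5000 -50.2500]
K = S⁻¹·BᵀPA = [-0.8487 -0.7417]
A−BK = [-0.2731 0.3875; 1.3026 -1.4834]
AᵀP(A−BK) = [1.1993 0.8524; 0.8524 0.9797]
P' = Q + AᵀP(A−BK) = [3.4493 0.8524; 0.8524 1.9797]
tr(P') = 5.4290


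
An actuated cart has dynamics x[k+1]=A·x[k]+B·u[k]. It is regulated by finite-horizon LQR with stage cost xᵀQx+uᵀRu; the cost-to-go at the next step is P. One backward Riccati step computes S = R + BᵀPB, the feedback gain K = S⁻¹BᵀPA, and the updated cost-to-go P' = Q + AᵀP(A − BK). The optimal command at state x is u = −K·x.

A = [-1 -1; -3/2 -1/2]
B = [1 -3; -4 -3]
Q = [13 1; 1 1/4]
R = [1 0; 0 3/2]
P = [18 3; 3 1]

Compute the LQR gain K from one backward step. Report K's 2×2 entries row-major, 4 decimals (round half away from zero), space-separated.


BᵀP = [6.0000 -1.0000; -63.0000 -12.0000]
S = R + BᵀPB = [1 0; 0 3/2] + [10.0000 -15.0000; -15.0000 225.0000] = [11.0000 -15.0000; -15.0000 226.5000]
BᵀPA = [-4.5000 -5.5000; 81.0000 69.0000]
K = S⁻¹·BᵀPA = [0.0864 -0.0930; 0.3633 0.2985]
A−BK = [0.0036 -0.0116; -0.0645 0.0235]
AᵀP(A−BK) = [0.2085 0.1549; 0.1549 0.1436]
P' = Q + AᵀP(A−BK) = [13.2085 1.1549; 1.1549 0.3936]
tr(P') = 13.6021

0.0864 -0.0930 0.3633 0.2985


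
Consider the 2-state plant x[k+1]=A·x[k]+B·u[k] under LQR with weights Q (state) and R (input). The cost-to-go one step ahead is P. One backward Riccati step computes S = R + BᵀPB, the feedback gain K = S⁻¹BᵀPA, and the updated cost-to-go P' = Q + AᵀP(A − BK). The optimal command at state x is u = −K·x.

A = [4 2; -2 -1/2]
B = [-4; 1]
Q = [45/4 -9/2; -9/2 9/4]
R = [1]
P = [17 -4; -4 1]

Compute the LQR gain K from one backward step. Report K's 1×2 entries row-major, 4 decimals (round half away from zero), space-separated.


-1.0523 -0.4984

BᵀP = [-72.0000 17.0000]
S = R + BᵀPB = [1] + [305.0000] = [306.0000]
BᵀPA = [-322.0000 -152.5000]
K = S⁻¹·BᵀPA = [-1.0523 -0.4984]
A−BK = [-0.2092 0.0065; -0.9477 -0.0016]
AᵀP(A−BK) = [1.1634 0.5261; 0.5261 0.2492]
P' = Q + AᵀP(A−BK) = [12.4134 -3.9739; -3.9739 2.4992]
tr(P') = 14.9126


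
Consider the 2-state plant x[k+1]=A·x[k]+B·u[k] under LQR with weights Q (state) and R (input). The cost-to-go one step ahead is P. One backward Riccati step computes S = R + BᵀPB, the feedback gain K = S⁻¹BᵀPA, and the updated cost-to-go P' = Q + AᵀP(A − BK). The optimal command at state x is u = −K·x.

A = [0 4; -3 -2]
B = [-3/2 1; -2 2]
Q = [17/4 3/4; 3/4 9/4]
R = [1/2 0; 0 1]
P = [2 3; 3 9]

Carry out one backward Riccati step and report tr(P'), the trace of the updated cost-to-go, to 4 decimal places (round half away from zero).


25.9866

BᵀP = [-9.0000 -22.5000; 8.0000 21.0000]
S = R + BᵀPB = [1/2 0; 0 1] + [58.5000 -54.0000; -54.0000 50.0000] = [59.0000 -54.0000; -54.0000 51.0000]
BᵀPA = [67.5000 9.0000; -63.0000 -10.0000]
K = S⁻¹·BᵀPA = [0.4355 -0.8710; -0.7742 -1.1183]
A−BK = [1.4274 3.8118; -0.5806 -1.5054]
AᵀP(A−BK) = [2.8306 6.3387; 6.3387 16.6559]
P' = Q + AᵀP(A−BK) = [7.0806 7.0887; 7.0887 18.9059]
tr(P') = 25.9866


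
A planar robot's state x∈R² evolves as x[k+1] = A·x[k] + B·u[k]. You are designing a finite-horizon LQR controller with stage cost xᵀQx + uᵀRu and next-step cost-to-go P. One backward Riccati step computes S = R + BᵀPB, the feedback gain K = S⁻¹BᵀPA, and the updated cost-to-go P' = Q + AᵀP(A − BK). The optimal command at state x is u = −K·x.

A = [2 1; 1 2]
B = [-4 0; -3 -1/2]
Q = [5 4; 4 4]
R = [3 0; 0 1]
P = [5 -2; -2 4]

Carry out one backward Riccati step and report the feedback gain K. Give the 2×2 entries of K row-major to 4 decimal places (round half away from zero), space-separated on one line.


BᵀP = [-14.0000 -4.0000; 1.0000 -2.0000]
S = R + BᵀPB = [3 0; 0 1] + [68.0000 2.0000; 2.0000 1.0000] = [71.0000 2.0000; 2.0000 2.0000]
BᵀPA = [-32.0000 -22.0000; 0.0000 -3.0000]
K = S⁻¹·BᵀPA = [-0.4638 -0.2754; 0.4638 -1.2246]
A−BK = [0.1449 -0.1014; -0.1594 0.5616]
AᵀP(A−BK) = [1.1594 -0.8116; -0.8116 3.2681]
P' = Q + AᵀP(A−BK) = [6.1594 3.1884; 3.1884 7.2681]
tr(P') = 13.4275

-0.4638 -0.2754 0.4638 -1.2246


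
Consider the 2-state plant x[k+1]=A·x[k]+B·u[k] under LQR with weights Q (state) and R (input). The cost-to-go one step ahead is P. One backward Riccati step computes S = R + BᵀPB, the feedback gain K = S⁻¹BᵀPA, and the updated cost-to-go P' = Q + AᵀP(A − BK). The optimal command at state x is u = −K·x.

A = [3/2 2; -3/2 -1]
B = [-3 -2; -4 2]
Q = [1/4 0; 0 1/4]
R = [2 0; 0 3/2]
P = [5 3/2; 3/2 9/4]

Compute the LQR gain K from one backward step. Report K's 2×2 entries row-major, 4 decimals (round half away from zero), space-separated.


BᵀP = [-21.0000 -13.5000; -7.0000 1.5000]
S = R + BᵀPB = [2 0; 0 3/2] + [117.0000 15.0000; 15.0000 17.0000] = [119.0000 15.0000; 15.0000 18.5000]
BᵀPA = [-11.2500 -28.5000; -12.7500 -15.5000]
K = S⁻¹·BᵀPA = [-0.0085 -0.1491; -0.6823 -0.7169]
A−BK = [0.1099 0.1188; -0.1696 -0.1627]
AᵀP(A−BK) = [0.7675 0.8065; 0.8065 0.8876]
P' = Q + AᵀP(A−BK) = [1.0175 0.8065; 0.8065 1.1376]
tr(P') = 2.1551

-0.0085 -0.1491 -0.6823 -0.7169


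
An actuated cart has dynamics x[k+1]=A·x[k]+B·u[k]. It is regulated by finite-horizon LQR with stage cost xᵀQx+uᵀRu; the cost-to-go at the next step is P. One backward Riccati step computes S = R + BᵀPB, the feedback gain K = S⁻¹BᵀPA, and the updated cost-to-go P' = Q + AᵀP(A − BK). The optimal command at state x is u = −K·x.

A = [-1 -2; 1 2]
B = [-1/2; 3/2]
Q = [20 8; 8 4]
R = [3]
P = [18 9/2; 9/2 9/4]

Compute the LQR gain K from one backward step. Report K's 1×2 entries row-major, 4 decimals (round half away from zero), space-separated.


BᵀP = [-2.2500 1.1250]
S = R + BᵀPB = [3] + [2.8125] = [5.8125]
BᵀPA = [3.3750 6.7500]
K = S⁻¹·BᵀPA = [0.5806 1.1613]
A−BK = [-0.7097 -1.4194; 0.1290 0.2581]
AᵀP(A−BK) = [9.2903 18.5806; 18.5806 37.1613]
P' = Q + AᵀP(A−BK) = [29.2903 26.5806; 26.5806 41.1613]
tr(P') = 70.4516

0.5806 1.1613


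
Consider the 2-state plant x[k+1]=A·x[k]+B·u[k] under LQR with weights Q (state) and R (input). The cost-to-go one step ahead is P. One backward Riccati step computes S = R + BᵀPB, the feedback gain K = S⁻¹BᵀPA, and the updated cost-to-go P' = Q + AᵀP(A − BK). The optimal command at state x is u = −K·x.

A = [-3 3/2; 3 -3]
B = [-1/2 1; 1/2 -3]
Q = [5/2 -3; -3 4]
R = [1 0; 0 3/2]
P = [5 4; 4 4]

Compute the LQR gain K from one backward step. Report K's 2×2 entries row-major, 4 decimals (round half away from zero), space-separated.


1.1475 -0.3115 -0.1311 0.7213

BᵀP = [-0.5000 0.0000; -7.0000 -8.0000]
S = R + BᵀPB = [1 0; 0 3/2] + [0.2500 -0.5000; -0.5000 17.0000] = [1.2500 -0.5000; -0.5000 18.5000]
BᵀPA = [1.5000 -0.7500; -3.0000 13.5000]
K = S⁻¹·BᵀPA = [1.1475 -0.3115; -0.1311 0.7213]
A−BK = [-2.2951 0.6230; 2.0328 -0.6803]
AᵀP(A−BK) = [6.8852 -1.8689; -1.8689 1.2787]
P' = Q + AᵀP(A−BK) = [9.3852 -4.8689; -4.8689 5.2787]
tr(P') = 14.6639


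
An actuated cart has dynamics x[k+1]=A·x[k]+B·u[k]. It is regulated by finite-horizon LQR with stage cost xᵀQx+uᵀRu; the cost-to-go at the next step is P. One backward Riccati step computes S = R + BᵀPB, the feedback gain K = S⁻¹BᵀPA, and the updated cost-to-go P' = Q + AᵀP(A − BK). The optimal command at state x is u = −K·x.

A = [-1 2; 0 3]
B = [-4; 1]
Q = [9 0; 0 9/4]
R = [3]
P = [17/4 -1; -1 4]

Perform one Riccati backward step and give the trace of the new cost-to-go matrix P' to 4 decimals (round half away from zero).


50.8614

BᵀP = [-18.0000 8.0000]
S = R + BᵀPB = [3] + [80.0000] = [83.0000]
BᵀPA = [18.0000 -12.0000]
K = S⁻¹·BᵀPA = [0.2169 -0.1446]
A−BK = [-0.1325 1.4217; -0.2169 3.1446]
AᵀP(A−BK) = [0.3464 -2.8976; -2.8976 39.2651]
P' = Q + AᵀP(A−BK) = [9.3464 -2.8976; -2.8976 41.5151]
tr(P') = 50.8614


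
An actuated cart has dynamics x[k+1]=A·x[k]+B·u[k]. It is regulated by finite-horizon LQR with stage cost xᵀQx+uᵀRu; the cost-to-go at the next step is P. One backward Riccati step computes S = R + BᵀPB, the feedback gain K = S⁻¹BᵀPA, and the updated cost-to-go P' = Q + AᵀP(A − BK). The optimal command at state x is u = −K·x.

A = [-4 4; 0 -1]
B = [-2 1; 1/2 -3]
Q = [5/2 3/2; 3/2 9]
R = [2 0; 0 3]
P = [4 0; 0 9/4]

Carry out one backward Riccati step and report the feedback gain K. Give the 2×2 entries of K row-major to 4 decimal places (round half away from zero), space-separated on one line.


1.8330 -1.7104 0.1780 0.1209

BᵀP = [-8.0000 1.1250; 4.0000 -6.7500]
S = R + BᵀPB = [2 0; 0 3] + [16.5625 -11.3750; -11.3750 24.2500] = [18.5625 -11.3750; -11.3750 27.2500]
BᵀPA = [32.0000 -33.1250; -16.0000 22.7500]
K = S⁻¹·BᵀPA = [1.8330 -1.7104; 0.1780 0.1209]
A−BK = [-0.5120 0.4582; -0.3825 0.2178]
AᵀP(A−BK) = [8.1926 -7.3319; -7.3319 6.8418]
P' = Q + AᵀP(A−BK) = [10.6926 -5.8319; -5.8319 15.8418]
tr(P') = 26.5344


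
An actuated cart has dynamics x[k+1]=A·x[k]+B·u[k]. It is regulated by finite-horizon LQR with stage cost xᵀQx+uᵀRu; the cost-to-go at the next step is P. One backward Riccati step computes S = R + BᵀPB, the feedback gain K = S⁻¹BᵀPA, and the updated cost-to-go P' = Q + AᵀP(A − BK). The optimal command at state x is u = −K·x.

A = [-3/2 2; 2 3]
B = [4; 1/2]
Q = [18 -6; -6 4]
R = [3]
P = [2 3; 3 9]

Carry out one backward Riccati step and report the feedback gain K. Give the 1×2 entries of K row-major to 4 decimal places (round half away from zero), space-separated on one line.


0.3807 1.3909

BᵀP = [9.5000 16.5000]
S = R + BᵀPB = [3] + [46.2500] = [49.2500]
BᵀPA = [18.7500 68.5000]
K = S⁻¹·BᵀPA = [0.3807 1.3909]
A−BK = [-3.0228 -3.5635; 1.8096 2.3046]
AᵀP(A−BK) = [15.3617 20.4213; 20.4213 29.7259]
P' = Q + AᵀP(A−BK) = [33.3617 14.4213; 14.4213 33.7259]
tr(P') = 67.0876
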